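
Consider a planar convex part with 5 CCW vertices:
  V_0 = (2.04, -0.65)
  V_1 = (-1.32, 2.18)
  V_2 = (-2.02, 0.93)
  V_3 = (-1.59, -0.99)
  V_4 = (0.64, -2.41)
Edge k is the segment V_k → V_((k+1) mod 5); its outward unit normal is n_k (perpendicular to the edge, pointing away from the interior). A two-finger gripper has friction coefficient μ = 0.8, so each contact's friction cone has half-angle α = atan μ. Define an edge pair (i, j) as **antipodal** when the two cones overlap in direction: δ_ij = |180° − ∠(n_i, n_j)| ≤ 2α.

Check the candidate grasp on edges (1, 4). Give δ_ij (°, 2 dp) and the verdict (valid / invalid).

δ = 9.25°, valid

α = atan 0.8 = 38.66°;  2α = 77.32°
edge 1: e_1 = (-0.70, -1.25);  n_1 = (-0.8725, +0.4886)
edge 4: e_4 = (+1.40, +1.76);  n_4 = (+0.7826, -0.6225)
∠(n_1, n_4) = 170.75°
δ = |180° − 170.75°| = 9.25°
9.25° ≤ 2α = 77.32°  →  valid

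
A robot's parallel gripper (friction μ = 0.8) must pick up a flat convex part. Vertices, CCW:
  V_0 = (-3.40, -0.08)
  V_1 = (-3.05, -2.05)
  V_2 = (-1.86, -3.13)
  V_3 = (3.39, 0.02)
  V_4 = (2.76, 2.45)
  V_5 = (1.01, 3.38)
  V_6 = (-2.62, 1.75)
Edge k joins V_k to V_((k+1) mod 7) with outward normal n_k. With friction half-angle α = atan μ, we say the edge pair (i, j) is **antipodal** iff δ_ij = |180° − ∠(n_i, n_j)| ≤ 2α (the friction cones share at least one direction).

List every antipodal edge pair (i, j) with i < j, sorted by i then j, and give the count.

count = 10; pairs: (0,2), (0,3), (0,4), (1,3), (1,4), (1,5), (2,4), (2,5), (2,6), (3,6)

α = atan 0.8 = 38.66°;  2α = 77.32°
n_0 = (-0.9846, -0.1749)
n_1 = (-0.6721, -0.7405)
n_2 = (+0.5145, -0.8575)
n_3 = (+0.9680, +0.2510)
n_4 = (+0.4693, +0.8831)
n_5 = (-0.4096, +0.9123)
n_6 = (-0.9199, +0.3921)
  (0,1): δ = 142.30°  ·
  (0,2): δ = 69.11°  ✓
  (0,3): δ = 4.46°  ✓
  (0,4): δ = 51.94°  ✓
  (0,5): δ = 104.11°  ·
  (0,6): δ = 146.84°  ·
  (1,2): δ = 106.81°  ·
  (1,3): δ = 33.24°  ✓
  (1,4): δ = 14.24°  ✓
  (1,5): δ = 66.41°  ✓
  (1,6): δ = 109.14°  ·
  (2,3): δ = 106.43°  ·
  (2,4): δ = 58.95°  ✓
  (2,5): δ = 6.78°  ✓
  (2,6): δ = 35.95°  ✓
  (3,4): δ = 132.52°  ·
  (3,5): δ = 80.35°  ·
  (3,6): δ = 37.62°  ✓
  (4,5): δ = 127.83°  ·
  (4,6): δ = 85.10°  ·
  (5,6): δ = 137.27°  ·
antipodal pairs: 10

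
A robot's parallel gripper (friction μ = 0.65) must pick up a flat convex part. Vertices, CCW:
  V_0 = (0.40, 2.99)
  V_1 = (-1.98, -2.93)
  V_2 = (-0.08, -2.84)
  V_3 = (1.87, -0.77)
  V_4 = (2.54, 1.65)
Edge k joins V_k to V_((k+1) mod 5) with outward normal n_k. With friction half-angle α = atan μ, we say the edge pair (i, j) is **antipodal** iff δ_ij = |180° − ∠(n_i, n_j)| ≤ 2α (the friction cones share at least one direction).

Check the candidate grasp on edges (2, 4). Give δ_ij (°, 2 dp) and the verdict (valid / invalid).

δ = 78.76°, invalid

α = atan 0.65 = 33.02°;  2α = 66.05°
edge 2: e_2 = (+1.95, +2.07);  n_2 = (+0.7279, -0.6857)
edge 4: e_4 = (-2.14, +1.34);  n_4 = (+0.5307, +0.8476)
∠(n_2, n_4) = 101.24°
δ = |180° − 101.24°| = 78.76°
78.76° > 2α = 66.05°  →  invalid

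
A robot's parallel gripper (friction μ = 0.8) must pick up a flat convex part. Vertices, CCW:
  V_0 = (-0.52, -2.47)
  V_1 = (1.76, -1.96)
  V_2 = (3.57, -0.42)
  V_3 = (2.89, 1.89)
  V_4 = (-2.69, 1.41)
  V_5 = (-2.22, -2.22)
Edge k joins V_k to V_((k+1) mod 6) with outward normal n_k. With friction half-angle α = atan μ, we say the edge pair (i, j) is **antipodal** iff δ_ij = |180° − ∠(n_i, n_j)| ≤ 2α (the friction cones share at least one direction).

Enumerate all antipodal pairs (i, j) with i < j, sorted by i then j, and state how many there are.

count = 6; pairs: (0,3), (1,3), (1,4), (2,4), (2,5), (3,5)

α = atan 0.8 = 38.66°;  2α = 77.32°
n_0 = (+0.2183, -0.9759)
n_1 = (+0.6480, -0.7616)
n_2 = (+0.9593, +0.2824)
n_3 = (-0.0857, +0.9963)
n_4 = (-0.9917, -0.1284)
n_5 = (-0.1455, -0.9894)
  (0,1): δ = 152.22°  ·
  (0,2): δ = 86.21°  ·
  (0,3): δ = 7.69°  ✓
  (0,4): δ = 84.77°  ·
  (0,5): δ = 159.03°  ·
  (1,2): δ = 113.99°  ·
  (1,3): δ = 35.48°  ✓
  (1,4): δ = 56.99°  ✓
  (1,5): δ = 131.24°  ·
  (2,3): δ = 101.49°  ·
  (2,4): δ = 9.03°  ✓
  (2,5): δ = 65.23°  ✓
  (3,4): δ = 87.54°  ·
  (3,5): δ = 13.28°  ✓
  (4,5): δ = 105.74°  ·
antipodal pairs: 6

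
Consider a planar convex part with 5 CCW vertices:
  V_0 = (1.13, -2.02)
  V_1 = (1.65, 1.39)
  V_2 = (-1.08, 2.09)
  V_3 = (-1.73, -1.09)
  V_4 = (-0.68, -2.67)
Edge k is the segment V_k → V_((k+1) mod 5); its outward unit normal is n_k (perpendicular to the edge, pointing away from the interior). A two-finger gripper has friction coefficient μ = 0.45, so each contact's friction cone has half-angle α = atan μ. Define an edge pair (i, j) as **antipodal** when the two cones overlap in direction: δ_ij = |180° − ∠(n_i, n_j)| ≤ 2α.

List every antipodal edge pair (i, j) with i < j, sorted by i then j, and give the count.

count = 4; pairs: (0,2), (0,3), (1,3), (1,4)

α = atan 0.45 = 24.23°;  2α = 48.46°
n_0 = (+0.9886, -0.1507)
n_1 = (+0.2484, +0.9687)
n_2 = (-0.9797, +0.2003)
n_3 = (-0.8329, -0.5535)
n_4 = (+0.3380, -0.9412)
  (0,1): δ = 95.71°  ·
  (0,2): δ = 2.88°  ✓
  (0,3): δ = 42.28°  ✓
  (0,4): δ = 118.42°  ·
  (1,2): δ = 87.17°  ·
  (1,3): δ = 42.01°  ✓
  (1,4): δ = 34.14°  ✓
  (2,3): δ = 134.84°  ·
  (2,4): δ = 58.69°  ·
  (3,4): δ = 103.85°  ·
antipodal pairs: 4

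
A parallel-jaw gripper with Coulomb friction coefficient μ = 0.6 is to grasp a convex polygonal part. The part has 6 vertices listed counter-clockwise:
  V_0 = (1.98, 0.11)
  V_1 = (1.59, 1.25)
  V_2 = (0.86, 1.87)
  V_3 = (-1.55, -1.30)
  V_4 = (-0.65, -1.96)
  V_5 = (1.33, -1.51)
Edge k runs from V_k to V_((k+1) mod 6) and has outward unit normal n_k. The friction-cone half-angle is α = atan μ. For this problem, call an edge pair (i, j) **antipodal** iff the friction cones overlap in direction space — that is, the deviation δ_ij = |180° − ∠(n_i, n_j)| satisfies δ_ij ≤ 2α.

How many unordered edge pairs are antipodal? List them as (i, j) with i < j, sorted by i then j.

count = 6; pairs: (0,2), (0,3), (1,3), (1,4), (2,4), (2,5)

α = atan 0.6 = 30.96°;  2α = 61.93°
n_0 = (+0.9462, +0.3237)
n_1 = (+0.6473, +0.7622)
n_2 = (-0.7961, +0.6052)
n_3 = (-0.5914, -0.8064)
n_4 = (+0.2216, -0.9751)
n_5 = (+0.9281, -0.3724)
  (0,1): δ = 149.23°  ·
  (0,2): δ = 56.13°  ✓
  (0,3): δ = 34.86°  ✓
  (0,4): δ = 83.92°  ·
  (0,5): δ = 139.25°  ·
  (1,2): δ = 86.90°  ·
  (1,3): δ = 4.09°  ✓
  (1,4): δ = 53.15°  ✓
  (1,5): δ = 108.48°  ·
  (2,3): δ = 89.01°  ·
  (2,4): δ = 39.95°  ✓
  (2,5): δ = 15.38°  ✓
  (3,4): δ = 130.94°  ·
  (3,5): δ = 75.61°  ·
  (4,5): δ = 124.67°  ·
antipodal pairs: 6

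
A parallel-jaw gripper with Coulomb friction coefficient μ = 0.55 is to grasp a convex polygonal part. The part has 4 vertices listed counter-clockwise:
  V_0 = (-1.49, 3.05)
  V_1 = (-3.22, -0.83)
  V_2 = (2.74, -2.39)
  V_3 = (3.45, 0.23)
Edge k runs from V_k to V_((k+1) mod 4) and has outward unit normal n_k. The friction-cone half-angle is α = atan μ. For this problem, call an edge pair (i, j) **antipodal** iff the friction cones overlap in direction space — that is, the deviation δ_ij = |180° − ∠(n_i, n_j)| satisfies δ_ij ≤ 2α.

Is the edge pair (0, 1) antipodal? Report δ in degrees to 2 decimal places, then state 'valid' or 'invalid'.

δ = 80.64°, invalid

α = atan 0.55 = 28.81°;  2α = 57.62°
edge 0: e_0 = (-1.73, -3.88);  n_0 = (-0.9133, +0.4072)
edge 1: e_1 = (+5.96, -1.56);  n_1 = (-0.2532, -0.9674)
∠(n_0, n_1) = 99.36°
δ = |180° − 99.36°| = 80.64°
80.64° > 2α = 57.62°  →  invalid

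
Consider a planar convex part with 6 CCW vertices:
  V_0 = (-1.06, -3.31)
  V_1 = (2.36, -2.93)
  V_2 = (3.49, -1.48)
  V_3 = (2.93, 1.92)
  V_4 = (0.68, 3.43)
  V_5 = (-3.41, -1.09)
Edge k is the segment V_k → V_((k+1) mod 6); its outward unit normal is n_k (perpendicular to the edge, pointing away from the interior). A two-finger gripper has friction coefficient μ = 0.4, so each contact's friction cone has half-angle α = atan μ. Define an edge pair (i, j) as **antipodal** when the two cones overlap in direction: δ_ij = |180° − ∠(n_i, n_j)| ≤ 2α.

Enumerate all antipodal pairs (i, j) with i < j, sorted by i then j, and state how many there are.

α = atan 0.4 = 21.80°;  2α = 43.60°
n_0 = (+0.1104, -0.9939)
n_1 = (+0.7888, -0.6147)
n_2 = (+0.9867, +0.1625)
n_3 = (+0.5573, +0.8303)
n_4 = (-0.7415, +0.6710)
n_5 = (-0.6867, -0.7269)
  (0,1): δ = 134.27°  ·
  (0,2): δ = 86.99°  ·
  (0,3): δ = 40.21°  ✓
  (0,4): δ = 41.52°  ✓
  (0,5): δ = 130.29°  ·
  (1,2): δ = 132.72°  ·
  (1,3): δ = 85.94°  ·
  (1,4): δ = 4.21°  ✓
  (1,5): δ = 84.56°  ·
  (2,3): δ = 133.22°  ·
  (2,4): δ = 51.49°  ·
  (2,5): δ = 37.28°  ✓
  (3,4): δ = 98.27°  ·
  (3,5): δ = 9.50°  ✓
  (4,5): δ = 91.23°  ·
antipodal pairs: 5

count = 5; pairs: (0,3), (0,4), (1,4), (2,5), (3,5)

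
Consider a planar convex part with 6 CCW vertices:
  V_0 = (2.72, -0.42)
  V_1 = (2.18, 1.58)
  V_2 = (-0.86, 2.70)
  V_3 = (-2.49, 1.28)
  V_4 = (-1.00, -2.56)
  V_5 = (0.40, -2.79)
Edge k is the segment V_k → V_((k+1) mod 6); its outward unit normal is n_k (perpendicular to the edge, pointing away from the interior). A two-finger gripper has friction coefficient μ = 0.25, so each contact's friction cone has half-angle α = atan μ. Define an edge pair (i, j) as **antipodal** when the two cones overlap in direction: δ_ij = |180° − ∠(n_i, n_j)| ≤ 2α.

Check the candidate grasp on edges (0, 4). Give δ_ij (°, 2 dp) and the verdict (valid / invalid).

δ = 65.56°, invalid

α = atan 0.25 = 14.04°;  2α = 28.07°
edge 0: e_0 = (-0.54, +2.00);  n_0 = (+0.9654, +0.2607)
edge 4: e_4 = (+1.40, -0.23);  n_4 = (-0.1621, -0.9868)
∠(n_0, n_4) = 114.44°
δ = |180° − 114.44°| = 65.56°
65.56° > 2α = 28.07°  →  invalid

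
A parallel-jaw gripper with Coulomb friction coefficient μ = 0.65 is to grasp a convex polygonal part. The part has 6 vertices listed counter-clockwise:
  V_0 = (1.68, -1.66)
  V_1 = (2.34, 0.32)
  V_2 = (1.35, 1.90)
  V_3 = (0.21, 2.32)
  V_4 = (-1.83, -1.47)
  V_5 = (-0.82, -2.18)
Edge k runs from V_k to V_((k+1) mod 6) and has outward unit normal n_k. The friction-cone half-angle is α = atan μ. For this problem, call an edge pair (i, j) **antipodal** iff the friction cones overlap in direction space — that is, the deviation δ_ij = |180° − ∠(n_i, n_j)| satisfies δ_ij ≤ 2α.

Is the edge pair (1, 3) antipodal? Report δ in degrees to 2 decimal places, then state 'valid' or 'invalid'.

δ = 60.36°, valid

α = atan 0.65 = 33.02°;  2α = 66.05°
edge 1: e_1 = (-0.99, +1.58);  n_1 = (+0.8474, +0.5310)
edge 3: e_3 = (-2.04, -3.79);  n_3 = (-0.8805, +0.4740)
∠(n_1, n_3) = 119.64°
δ = |180° − 119.64°| = 60.36°
60.36° ≤ 2α = 66.05°  →  valid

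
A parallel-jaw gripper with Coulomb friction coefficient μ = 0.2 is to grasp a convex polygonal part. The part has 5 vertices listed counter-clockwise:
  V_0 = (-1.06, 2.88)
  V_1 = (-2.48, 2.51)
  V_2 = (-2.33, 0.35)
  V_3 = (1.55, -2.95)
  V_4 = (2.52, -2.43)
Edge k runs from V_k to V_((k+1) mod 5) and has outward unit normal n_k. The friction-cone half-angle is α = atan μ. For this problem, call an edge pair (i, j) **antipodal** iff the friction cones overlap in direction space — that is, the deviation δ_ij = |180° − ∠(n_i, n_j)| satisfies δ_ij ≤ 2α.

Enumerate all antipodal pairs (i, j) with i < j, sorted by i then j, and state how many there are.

count = 2; pairs: (0,3), (2,4)

α = atan 0.2 = 11.31°;  2α = 22.62°
n_0 = (-0.2521, +0.9677)
n_1 = (-0.9976, -0.0693)
n_2 = (-0.6479, -0.7617)
n_3 = (+0.4725, -0.8813)
n_4 = (+0.8292, +0.5590)
  (0,1): δ = 100.63°  ·
  (0,2): δ = 54.99°  ·
  (0,3): δ = 13.59°  ✓
  (0,4): δ = 109.38°  ·
  (1,2): δ = 134.35°  ·
  (1,3): δ = 65.78°  ·
  (1,4): δ = 30.02°  ·
  (2,3): δ = 111.42°  ·
  (2,4): δ = 15.63°  ✓
  (3,4): δ = 84.21°  ·
antipodal pairs: 2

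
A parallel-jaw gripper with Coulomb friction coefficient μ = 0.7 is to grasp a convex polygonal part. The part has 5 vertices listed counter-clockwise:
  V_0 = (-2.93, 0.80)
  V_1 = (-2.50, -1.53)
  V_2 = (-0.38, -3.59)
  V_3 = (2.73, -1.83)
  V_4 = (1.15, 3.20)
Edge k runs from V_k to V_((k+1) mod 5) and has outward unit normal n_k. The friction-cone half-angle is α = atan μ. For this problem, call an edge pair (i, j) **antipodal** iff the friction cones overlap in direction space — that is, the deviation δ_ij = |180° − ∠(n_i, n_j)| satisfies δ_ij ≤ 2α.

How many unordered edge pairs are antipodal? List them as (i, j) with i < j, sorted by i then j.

α = atan 0.7 = 34.99°;  2α = 69.98°
n_0 = (-0.9834, -0.1815)
n_1 = (-0.6969, -0.7172)
n_2 = (+0.4925, -0.8703)
n_3 = (+0.9540, +0.2997)
n_4 = (-0.5070, +0.8619)
  (0,1): δ = 144.63°  ·
  (0,2): δ = 70.95°  ·
  (0,3): δ = 6.98°  ✓
  (0,4): δ = 110.01°  ·
  (1,2): δ = 106.32°  ·
  (1,3): δ = 28.38°  ✓
  (1,4): δ = 74.64°  ·
  (2,3): δ = 102.07°  ·
  (2,4): δ = 0.96°  ✓
  (3,4): δ = 76.97°  ·
antipodal pairs: 3

count = 3; pairs: (0,3), (1,3), (2,4)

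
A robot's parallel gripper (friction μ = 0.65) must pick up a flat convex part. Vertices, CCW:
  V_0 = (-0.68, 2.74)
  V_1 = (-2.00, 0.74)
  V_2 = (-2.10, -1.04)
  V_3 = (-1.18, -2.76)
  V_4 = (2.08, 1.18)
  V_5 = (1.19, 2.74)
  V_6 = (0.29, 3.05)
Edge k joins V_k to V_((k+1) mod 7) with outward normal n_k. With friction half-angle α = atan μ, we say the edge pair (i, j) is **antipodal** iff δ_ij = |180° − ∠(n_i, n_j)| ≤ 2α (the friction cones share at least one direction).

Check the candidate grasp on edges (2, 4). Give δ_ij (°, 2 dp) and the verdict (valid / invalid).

δ = 1.56°, valid

α = atan 0.65 = 33.02°;  2α = 66.05°
edge 2: e_2 = (+0.92, -1.72);  n_2 = (-0.8818, -0.4717)
edge 4: e_4 = (-0.89, +1.56);  n_4 = (+0.8686, +0.4955)
∠(n_2, n_4) = 178.44°
δ = |180° − 178.44°| = 1.56°
1.56° ≤ 2α = 66.05°  →  valid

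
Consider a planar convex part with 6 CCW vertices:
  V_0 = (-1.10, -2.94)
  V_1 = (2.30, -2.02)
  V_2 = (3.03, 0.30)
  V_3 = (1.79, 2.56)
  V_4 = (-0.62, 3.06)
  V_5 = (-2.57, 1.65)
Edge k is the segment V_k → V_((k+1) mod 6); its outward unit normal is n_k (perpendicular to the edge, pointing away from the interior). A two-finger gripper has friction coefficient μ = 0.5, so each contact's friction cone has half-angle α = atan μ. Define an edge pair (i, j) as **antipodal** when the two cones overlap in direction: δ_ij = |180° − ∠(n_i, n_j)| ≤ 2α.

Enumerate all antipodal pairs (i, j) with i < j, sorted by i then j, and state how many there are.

count = 5; pairs: (0,3), (0,4), (1,4), (1,5), (2,5)

α = atan 0.5 = 26.57°;  2α = 53.13°
n_0 = (+0.2612, -0.9653)
n_1 = (+0.9539, -0.3001)
n_2 = (+0.8767, +0.4810)
n_3 = (+0.2031, +0.9791)
n_4 = (-0.5859, +0.8104)
n_5 = (-0.9524, -0.3050)
  (0,1): δ = 122.61°  ·
  (0,2): δ = 76.39°  ·
  (0,3): δ = 26.86°  ✓
  (0,4): δ = 20.73°  ✓
  (0,5): δ = 92.62°  ·
  (1,2): δ = 133.78°  ·
  (1,3): δ = 84.25°  ·
  (1,4): δ = 36.66°  ✓
  (1,5): δ = 35.22°  ✓
  (2,3): δ = 130.47°  ·
  (2,4): δ = 82.88°  ·
  (2,5): δ = 10.99°  ✓
  (3,4): δ = 132.41°  ·
  (3,5): δ = 60.52°  ·
  (4,5): δ = 108.11°  ·
antipodal pairs: 5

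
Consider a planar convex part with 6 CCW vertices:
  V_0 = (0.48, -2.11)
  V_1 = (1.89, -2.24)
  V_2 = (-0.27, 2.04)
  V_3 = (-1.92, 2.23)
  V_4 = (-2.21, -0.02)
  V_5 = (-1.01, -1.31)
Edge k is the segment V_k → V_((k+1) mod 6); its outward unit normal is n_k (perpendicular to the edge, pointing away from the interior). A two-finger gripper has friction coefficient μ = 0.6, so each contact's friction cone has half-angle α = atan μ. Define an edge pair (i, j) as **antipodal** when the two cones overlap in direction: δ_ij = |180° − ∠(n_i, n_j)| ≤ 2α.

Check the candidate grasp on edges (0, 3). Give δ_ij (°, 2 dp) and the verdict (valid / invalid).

α = atan 0.6 = 30.96°;  2α = 61.93°
edge 0: e_0 = (+1.41, -0.13);  n_0 = (-0.0918, -0.9958)
edge 3: e_3 = (-0.29, -2.25);  n_3 = (-0.9918, +0.1278)
∠(n_0, n_3) = 92.08°
δ = |180° − 92.08°| = 87.92°
87.92° > 2α = 61.93°  →  invalid

δ = 87.92°, invalid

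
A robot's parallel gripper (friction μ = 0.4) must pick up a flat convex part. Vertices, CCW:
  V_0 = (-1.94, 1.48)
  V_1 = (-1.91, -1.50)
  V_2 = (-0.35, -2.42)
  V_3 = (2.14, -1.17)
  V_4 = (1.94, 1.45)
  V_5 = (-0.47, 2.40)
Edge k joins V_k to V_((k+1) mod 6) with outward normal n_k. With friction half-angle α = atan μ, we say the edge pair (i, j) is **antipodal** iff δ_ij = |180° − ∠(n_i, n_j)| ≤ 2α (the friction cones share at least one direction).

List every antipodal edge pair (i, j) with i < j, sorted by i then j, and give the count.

α = atan 0.4 = 21.80°;  2α = 43.60°
n_0 = (-0.9999, -0.0101)
n_1 = (-0.5080, -0.8614)
n_2 = (+0.4486, -0.8937)
n_3 = (+0.9971, +0.0761)
n_4 = (+0.3667, +0.9303)
n_5 = (-0.5305, +0.8477)
  (0,1): δ = 121.11°  ·
  (0,2): δ = 63.92°  ·
  (0,3): δ = 3.79°  ✓
  (0,4): δ = 67.91°  ·
  (0,5): δ = 121.46°  ·
  (1,2): δ = 122.81°  ·
  (1,3): δ = 55.11°  ·
  (1,4): δ = 9.02°  ✓
  (1,5): δ = 62.57°  ·
  (2,3): δ = 112.29°  ·
  (2,4): δ = 48.17°  ·
  (2,5): δ = 5.38°  ✓
  (3,4): δ = 115.88°  ·
  (3,5): δ = 62.32°  ·
  (4,5): δ = 126.45°  ·
antipodal pairs: 3

count = 3; pairs: (0,3), (1,4), (2,5)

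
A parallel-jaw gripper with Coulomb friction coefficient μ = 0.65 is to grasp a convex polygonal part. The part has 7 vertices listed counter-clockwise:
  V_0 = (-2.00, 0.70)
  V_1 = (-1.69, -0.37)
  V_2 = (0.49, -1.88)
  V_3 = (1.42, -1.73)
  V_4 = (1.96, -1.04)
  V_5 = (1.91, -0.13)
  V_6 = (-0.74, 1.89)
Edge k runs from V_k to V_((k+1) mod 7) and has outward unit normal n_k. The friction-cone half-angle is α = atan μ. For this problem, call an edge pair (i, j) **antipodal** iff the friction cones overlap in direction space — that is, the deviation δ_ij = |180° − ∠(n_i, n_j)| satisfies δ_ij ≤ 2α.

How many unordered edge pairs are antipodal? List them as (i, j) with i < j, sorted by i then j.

α = atan 0.65 = 33.02°;  2α = 66.05°
n_0 = (-0.9605, -0.2783)
n_1 = (-0.5694, -0.8221)
n_2 = (+0.1592, -0.9872)
n_3 = (+0.7875, -0.6163)
n_4 = (+0.9985, +0.0549)
n_5 = (+0.6062, +0.7953)
n_6 = (-0.6866, +0.7270)
  (0,1): δ = 140.87°  ·
  (0,2): δ = 96.99°  ·
  (0,3): δ = 54.20°  ✓
  (0,4): δ = 13.01°  ✓
  (0,5): δ = 36.53°  ✓
  (0,6): δ = 117.21°  ·
  (1,2): δ = 136.13°  ·
  (1,3): δ = 93.34°  ·
  (1,4): δ = 52.15°  ✓
  (1,5): δ = 2.61°  ✓
  (1,6): δ = 78.07°  ·
  (2,3): δ = 137.21°  ·
  (2,4): δ = 96.02°  ·
  (2,5): δ = 46.48°  ✓
  (2,6): δ = 34.20°  ✓
  (3,4): δ = 138.81°  ·
  (3,5): δ = 89.27°  ·
  (3,6): δ = 8.59°  ✓
  (4,5): δ = 130.46°  ·
  (4,6): δ = 49.78°  ✓
  (5,6): δ = 99.32°  ·
antipodal pairs: 9

count = 9; pairs: (0,3), (0,4), (0,5), (1,4), (1,5), (2,5), (2,6), (3,6), (4,6)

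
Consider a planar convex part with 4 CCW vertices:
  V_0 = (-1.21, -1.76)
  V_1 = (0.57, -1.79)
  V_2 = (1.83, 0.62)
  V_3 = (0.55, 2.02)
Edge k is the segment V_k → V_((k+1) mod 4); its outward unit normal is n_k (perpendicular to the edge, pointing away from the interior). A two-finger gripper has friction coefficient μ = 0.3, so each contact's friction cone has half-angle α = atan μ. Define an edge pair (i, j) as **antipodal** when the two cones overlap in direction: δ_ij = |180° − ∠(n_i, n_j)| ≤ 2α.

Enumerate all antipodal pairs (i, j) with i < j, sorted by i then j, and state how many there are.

count = 1; pairs: (1,3)

α = atan 0.3 = 16.70°;  2α = 33.40°
n_0 = (-0.0169, -0.9999)
n_1 = (+0.8862, -0.4633)
n_2 = (+0.7380, +0.6748)
n_3 = (-0.9066, +0.4221)
  (0,1): δ = 116.64°  ·
  (0,2): δ = 46.60°  ·
  (0,3): δ = 66.00°  ·
  (1,2): δ = 109.96°  ·
  (1,3): δ = 2.63°  ✓
  (2,3): δ = 67.40°  ·
antipodal pairs: 1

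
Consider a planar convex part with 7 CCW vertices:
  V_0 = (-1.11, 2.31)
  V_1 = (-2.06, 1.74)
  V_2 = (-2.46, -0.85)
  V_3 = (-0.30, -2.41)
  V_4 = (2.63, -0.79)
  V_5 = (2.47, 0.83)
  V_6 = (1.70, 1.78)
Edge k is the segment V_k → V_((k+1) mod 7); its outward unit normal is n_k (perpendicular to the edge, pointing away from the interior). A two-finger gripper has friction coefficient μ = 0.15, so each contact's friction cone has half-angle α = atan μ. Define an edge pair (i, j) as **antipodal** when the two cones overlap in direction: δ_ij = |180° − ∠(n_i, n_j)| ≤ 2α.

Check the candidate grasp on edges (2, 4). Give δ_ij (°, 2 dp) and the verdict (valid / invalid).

δ = 48.52°, invalid

α = atan 0.15 = 8.53°;  2α = 17.06°
edge 2: e_2 = (+2.16, -1.56);  n_2 = (-0.5855, -0.8107)
edge 4: e_4 = (-0.16, +1.62);  n_4 = (+0.9952, +0.0983)
∠(n_2, n_4) = 131.48°
δ = |180° − 131.48°| = 48.52°
48.52° > 2α = 17.06°  →  invalid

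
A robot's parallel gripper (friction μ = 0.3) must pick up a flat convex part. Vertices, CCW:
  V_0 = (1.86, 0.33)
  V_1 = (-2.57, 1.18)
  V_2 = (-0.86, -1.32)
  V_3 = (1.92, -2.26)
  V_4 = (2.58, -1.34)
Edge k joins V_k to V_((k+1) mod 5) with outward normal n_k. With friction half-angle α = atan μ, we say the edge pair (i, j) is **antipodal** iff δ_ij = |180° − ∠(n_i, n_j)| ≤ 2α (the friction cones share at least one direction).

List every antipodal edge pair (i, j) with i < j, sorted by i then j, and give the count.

count = 2; pairs: (0,2), (1,4)

α = atan 0.3 = 16.70°;  2α = 33.40°
n_0 = (+0.1884, +0.9821)
n_1 = (-0.8254, -0.5646)
n_2 = (-0.3203, -0.9473)
n_3 = (+0.8125, -0.5829)
n_4 = (+0.9183, +0.3959)
  (0,1): δ = 44.77°  ·
  (0,2): δ = 7.82°  ✓
  (0,3): δ = 65.21°  ·
  (0,4): δ = 124.18°  ·
  (1,2): δ = 143.05°  ·
  (1,3): δ = 70.03°  ·
  (1,4): δ = 11.05°  ✓
  (2,3): δ = 106.97°  ·
  (2,4): δ = 48.00°  ·
  (3,4): δ = 121.02°  ·
antipodal pairs: 2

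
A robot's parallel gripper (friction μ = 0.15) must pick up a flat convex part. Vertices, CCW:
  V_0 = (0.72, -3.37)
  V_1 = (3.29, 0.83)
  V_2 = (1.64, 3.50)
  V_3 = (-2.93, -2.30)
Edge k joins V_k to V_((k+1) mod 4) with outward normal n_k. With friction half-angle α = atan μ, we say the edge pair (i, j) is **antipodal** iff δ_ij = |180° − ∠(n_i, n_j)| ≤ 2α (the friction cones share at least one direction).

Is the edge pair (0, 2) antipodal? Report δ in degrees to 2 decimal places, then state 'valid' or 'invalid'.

δ = 6.77°, valid

α = atan 0.15 = 8.53°;  2α = 17.06°
edge 0: e_0 = (+2.57, +4.20);  n_0 = (+0.8530, -0.5219)
edge 2: e_2 = (-4.57, -5.80);  n_2 = (-0.7855, +0.6189)
∠(n_0, n_2) = 173.23°
δ = |180° − 173.23°| = 6.77°
6.77° ≤ 2α = 17.06°  →  valid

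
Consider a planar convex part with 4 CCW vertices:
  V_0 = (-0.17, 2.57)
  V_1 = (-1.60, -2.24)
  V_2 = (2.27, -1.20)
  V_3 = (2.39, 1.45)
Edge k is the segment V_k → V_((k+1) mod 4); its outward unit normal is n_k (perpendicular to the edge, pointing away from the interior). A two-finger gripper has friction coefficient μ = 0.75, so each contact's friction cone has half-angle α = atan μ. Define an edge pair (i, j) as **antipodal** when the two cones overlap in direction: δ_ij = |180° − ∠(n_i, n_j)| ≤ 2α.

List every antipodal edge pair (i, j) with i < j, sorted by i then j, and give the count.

α = atan 0.75 = 36.87°;  2α = 73.74°
n_0 = (-0.9585, +0.2850)
n_1 = (+0.2595, -0.9657)
n_2 = (+0.9990, -0.0452)
n_3 = (+0.4008, +0.9162)
  (0,1): δ = 58.40°  ✓
  (0,2): δ = 13.96°  ✓
  (0,3): δ = 82.93°  ·
  (1,2): δ = 107.63°  ·
  (1,3): δ = 38.67°  ✓
  (2,3): δ = 111.04°  ·
antipodal pairs: 3

count = 3; pairs: (0,1), (0,2), (1,3)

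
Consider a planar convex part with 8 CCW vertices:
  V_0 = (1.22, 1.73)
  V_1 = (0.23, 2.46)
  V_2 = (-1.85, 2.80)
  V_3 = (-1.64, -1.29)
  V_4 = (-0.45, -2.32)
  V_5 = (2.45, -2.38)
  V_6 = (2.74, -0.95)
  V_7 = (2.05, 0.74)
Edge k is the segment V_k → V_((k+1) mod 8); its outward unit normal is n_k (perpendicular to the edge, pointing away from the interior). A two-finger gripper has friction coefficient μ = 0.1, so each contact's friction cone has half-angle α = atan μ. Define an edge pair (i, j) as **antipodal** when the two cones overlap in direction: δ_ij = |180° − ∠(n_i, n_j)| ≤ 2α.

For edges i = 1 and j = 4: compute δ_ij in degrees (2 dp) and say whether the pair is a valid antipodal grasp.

δ = 8.10°, valid

α = atan 0.1 = 5.71°;  2α = 11.42°
edge 1: e_1 = (-2.08, +0.34);  n_1 = (+0.1613, +0.9869)
edge 4: e_4 = (+2.90, -0.06);  n_4 = (-0.0207, -0.9998)
∠(n_1, n_4) = 171.90°
δ = |180° − 171.90°| = 8.10°
8.10° ≤ 2α = 11.42°  →  valid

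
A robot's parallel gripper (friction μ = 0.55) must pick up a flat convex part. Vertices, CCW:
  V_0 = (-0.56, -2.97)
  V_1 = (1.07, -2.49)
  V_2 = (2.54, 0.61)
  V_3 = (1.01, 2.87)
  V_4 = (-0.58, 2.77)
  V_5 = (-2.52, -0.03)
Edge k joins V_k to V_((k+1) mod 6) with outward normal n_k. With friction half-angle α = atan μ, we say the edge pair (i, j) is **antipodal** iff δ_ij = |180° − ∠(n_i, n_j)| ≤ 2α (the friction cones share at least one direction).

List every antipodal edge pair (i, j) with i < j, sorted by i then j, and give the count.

α = atan 0.55 = 28.81°;  2α = 57.62°
n_0 = (+0.2825, -0.9593)
n_1 = (+0.9036, -0.4285)
n_2 = (+0.8281, +0.5606)
n_3 = (-0.0628, +0.9980)
n_4 = (-0.8220, +0.5695)
n_5 = (-0.8321, -0.5547)
  (0,1): δ = 131.78°  ·
  (0,2): δ = 72.31°  ·
  (0,3): δ = 12.81°  ✓
  (0,4): δ = 38.88°  ✓
  (0,5): δ = 107.28°  ·
  (1,2): δ = 120.53°  ·
  (1,3): δ = 61.03°  ·
  (1,4): δ = 9.35°  ✓
  (1,5): δ = 59.06°  ·
  (2,3): δ = 120.50°  ·
  (2,4): δ = 68.81°  ·
  (2,5): δ = 0.41°  ✓
  (3,4): δ = 128.32°  ·
  (3,5): δ = 59.91°  ·
  (4,5): δ = 111.59°  ·
antipodal pairs: 4

count = 4; pairs: (0,3), (0,4), (1,4), (2,5)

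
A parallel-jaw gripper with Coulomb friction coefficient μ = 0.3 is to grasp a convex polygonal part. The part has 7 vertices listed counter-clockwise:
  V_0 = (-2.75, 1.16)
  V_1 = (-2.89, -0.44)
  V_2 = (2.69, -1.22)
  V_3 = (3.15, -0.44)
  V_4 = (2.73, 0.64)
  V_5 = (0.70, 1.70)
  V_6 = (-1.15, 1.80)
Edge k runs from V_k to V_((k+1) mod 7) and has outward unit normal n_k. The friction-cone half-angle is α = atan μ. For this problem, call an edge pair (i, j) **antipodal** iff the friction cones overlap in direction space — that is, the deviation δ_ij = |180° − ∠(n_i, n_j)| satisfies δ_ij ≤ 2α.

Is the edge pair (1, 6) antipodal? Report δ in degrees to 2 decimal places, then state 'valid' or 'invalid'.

δ = 29.76°, valid

α = atan 0.3 = 16.70°;  2α = 33.40°
edge 1: e_1 = (+5.58, -0.78);  n_1 = (-0.1384, -0.9904)
edge 6: e_6 = (-1.60, -0.64);  n_6 = (-0.3714, +0.9285)
∠(n_1, n_6) = 150.24°
δ = |180° − 150.24°| = 29.76°
29.76° ≤ 2α = 33.40°  →  valid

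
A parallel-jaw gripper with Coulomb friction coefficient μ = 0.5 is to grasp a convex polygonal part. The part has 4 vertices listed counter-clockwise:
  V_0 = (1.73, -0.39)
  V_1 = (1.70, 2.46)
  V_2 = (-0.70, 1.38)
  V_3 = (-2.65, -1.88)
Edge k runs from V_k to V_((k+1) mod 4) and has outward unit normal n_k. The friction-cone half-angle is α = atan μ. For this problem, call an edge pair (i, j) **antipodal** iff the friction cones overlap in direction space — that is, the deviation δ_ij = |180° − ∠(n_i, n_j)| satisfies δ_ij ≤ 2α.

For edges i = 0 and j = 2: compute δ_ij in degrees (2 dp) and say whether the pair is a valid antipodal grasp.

δ = 31.49°, valid

α = atan 0.5 = 26.57°;  2α = 53.13°
edge 0: e_0 = (-0.03, +2.85);  n_0 = (+0.9999, +0.0105)
edge 2: e_2 = (-1.95, -3.26);  n_2 = (-0.8582, +0.5133)
∠(n_0, n_2) = 148.51°
δ = |180° − 148.51°| = 31.49°
31.49° ≤ 2α = 53.13°  →  valid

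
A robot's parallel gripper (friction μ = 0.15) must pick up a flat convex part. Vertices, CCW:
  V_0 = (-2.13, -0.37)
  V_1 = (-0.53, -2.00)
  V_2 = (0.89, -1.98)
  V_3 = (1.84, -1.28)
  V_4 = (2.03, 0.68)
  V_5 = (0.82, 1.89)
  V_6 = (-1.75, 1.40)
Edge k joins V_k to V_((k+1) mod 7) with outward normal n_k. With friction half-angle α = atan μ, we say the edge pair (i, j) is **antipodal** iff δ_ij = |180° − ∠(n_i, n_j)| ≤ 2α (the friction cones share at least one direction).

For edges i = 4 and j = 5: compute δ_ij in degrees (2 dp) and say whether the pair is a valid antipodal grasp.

α = atan 0.15 = 8.53°;  2α = 17.06°
edge 4: e_4 = (-1.21, +1.21);  n_4 = (+0.7071, +0.7071)
edge 5: e_5 = (-2.57, -0.49);  n_5 = (-0.1873, +0.9823)
∠(n_4, n_5) = 55.79°
δ = |180° − 55.79°| = 124.21°
124.21° > 2α = 17.06°  →  invalid

δ = 124.21°, invalid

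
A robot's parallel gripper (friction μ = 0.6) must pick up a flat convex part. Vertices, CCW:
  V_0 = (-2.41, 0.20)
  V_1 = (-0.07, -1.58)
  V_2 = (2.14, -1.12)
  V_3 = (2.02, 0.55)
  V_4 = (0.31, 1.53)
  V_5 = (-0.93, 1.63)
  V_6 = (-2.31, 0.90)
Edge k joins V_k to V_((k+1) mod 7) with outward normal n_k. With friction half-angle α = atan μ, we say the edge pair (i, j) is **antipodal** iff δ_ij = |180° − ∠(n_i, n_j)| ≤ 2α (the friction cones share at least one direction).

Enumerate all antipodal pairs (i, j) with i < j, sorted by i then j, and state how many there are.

count = 7; pairs: (0,2), (0,3), (0,4), (1,3), (1,4), (1,5), (2,6)

α = atan 0.6 = 30.96°;  2α = 61.93°
n_0 = (-0.6054, -0.7959)
n_1 = (+0.2038, -0.9790)
n_2 = (+0.9974, +0.0717)
n_3 = (+0.4972, +0.8676)
n_4 = (+0.0804, +0.9968)
n_5 = (-0.4676, +0.8839)
n_6 = (-0.9899, +0.1414)
  (0,1): δ = 130.98°  ·
  (0,2): δ = 48.63°  ✓
  (0,3): δ = 7.44°  ✓
  (0,4): δ = 32.65°  ✓
  (0,5): δ = 65.14°  ·
  (0,6): δ = 119.13°  ·
  (1,2): δ = 97.65°  ·
  (1,3): δ = 41.57°  ✓
  (1,4): δ = 16.37°  ✓
  (1,5): δ = 16.12°  ✓
  (1,6): δ = 70.11°  ·
  (2,3): δ = 123.93°  ·
  (2,4): δ = 98.72°  ·
  (2,5): δ = 66.23°  ·
  (2,6): δ = 12.24°  ✓
  (3,4): δ = 154.79°  ·
  (3,5): δ = 122.30°  ·
  (3,6): δ = 68.31°  ·
  (4,5): δ = 147.51°  ·
  (4,6): δ = 93.52°  ·
  (5,6): δ = 126.01°  ·
antipodal pairs: 7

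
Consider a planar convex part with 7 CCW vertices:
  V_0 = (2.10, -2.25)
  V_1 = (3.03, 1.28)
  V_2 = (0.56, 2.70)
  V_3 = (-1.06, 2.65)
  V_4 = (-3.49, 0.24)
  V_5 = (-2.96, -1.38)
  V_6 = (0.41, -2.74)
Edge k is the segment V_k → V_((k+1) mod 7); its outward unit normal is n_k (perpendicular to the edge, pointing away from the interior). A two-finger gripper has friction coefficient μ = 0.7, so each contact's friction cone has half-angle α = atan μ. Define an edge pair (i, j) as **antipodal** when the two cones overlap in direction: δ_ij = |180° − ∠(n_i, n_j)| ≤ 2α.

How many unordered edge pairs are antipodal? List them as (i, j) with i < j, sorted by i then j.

α = atan 0.7 = 34.99°;  2α = 69.98°
n_0 = (+0.9670, -0.2548)
n_1 = (+0.4984, +0.8669)
n_2 = (-0.0308, +0.9995)
n_3 = (-0.7042, +0.7100)
n_4 = (-0.9504, -0.3109)
n_5 = (-0.3742, -0.9273)
n_6 = (+0.2785, -0.9604)
  (0,1): δ = 105.14°  ·
  (0,2): δ = 73.47°  ·
  (0,3): δ = 30.48°  ✓
  (0,4): δ = 32.88°  ✓
  (0,5): δ = 82.78°  ·
  (0,6): δ = 120.93°  ·
  (1,2): δ = 148.34°  ·
  (1,3): δ = 105.34°  ·
  (1,4): δ = 41.99°  ✓
  (1,5): δ = 7.92°  ✓
  (1,6): δ = 46.06°  ✓
  (2,3): δ = 137.00°  ·
  (2,4): δ = 73.65°  ·
  (2,5): δ = 23.74°  ✓
  (2,6): δ = 14.40°  ✓
  (3,4): δ = 116.65°  ·
  (3,5): δ = 66.74°  ✓
  (3,6): δ = 28.59°  ✓
  (4,5): δ = 130.09°  ·
  (4,6): δ = 91.95°  ·
  (5,6): δ = 141.85°  ·
antipodal pairs: 9

count = 9; pairs: (0,3), (0,4), (1,4), (1,5), (1,6), (2,5), (2,6), (3,5), (3,6)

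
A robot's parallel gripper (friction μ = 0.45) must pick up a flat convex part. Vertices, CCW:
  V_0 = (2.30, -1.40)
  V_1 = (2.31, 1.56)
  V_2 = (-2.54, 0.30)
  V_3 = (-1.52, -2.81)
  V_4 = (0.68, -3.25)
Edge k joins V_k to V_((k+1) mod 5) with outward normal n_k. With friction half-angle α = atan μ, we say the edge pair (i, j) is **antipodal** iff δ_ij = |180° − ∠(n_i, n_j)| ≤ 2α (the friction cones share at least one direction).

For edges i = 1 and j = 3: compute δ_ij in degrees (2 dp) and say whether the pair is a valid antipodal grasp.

δ = 25.87°, valid

α = atan 0.45 = 24.23°;  2α = 48.46°
edge 1: e_1 = (-4.85, -1.26);  n_1 = (-0.2514, +0.9679)
edge 3: e_3 = (+2.20, -0.44);  n_3 = (-0.1961, -0.9806)
∠(n_1, n_3) = 154.13°
δ = |180° − 154.13°| = 25.87°
25.87° ≤ 2α = 48.46°  →  valid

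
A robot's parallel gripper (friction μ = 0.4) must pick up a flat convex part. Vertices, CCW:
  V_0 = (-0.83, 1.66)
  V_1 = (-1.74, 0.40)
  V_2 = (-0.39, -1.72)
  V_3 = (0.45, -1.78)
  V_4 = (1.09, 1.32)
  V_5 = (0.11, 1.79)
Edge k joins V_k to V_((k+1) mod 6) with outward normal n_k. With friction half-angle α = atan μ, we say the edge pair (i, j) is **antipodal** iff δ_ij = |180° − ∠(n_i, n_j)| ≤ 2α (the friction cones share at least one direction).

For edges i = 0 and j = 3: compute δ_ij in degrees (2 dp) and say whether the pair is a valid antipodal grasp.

α = atan 0.4 = 21.80°;  2α = 43.60°
edge 0: e_0 = (-0.91, -1.26);  n_0 = (-0.8107, +0.5855)
edge 3: e_3 = (+0.64, +3.10);  n_3 = (+0.9793, -0.2022)
∠(n_0, n_3) = 155.83°
δ = |180° − 155.83°| = 24.17°
24.17° ≤ 2α = 43.60°  →  valid

δ = 24.17°, valid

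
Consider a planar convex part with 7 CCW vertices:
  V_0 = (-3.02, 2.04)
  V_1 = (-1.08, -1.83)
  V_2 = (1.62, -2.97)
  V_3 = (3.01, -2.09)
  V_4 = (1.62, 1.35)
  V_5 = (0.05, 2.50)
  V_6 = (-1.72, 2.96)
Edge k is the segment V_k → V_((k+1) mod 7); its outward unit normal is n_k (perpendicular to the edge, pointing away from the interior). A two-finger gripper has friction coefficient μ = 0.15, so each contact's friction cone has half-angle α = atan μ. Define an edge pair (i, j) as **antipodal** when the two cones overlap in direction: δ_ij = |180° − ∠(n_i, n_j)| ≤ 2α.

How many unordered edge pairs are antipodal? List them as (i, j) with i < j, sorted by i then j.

count = 4; pairs: (0,3), (1,4), (1,5), (2,6)

α = atan 0.15 = 8.53°;  2α = 17.06°
n_0 = (-0.8940, -0.4481)
n_1 = (-0.3890, -0.9212)
n_2 = (+0.5349, -0.8449)
n_3 = (+0.9272, +0.3746)
n_4 = (+0.5909, +0.8067)
n_5 = (+0.2515, +0.9678)
n_6 = (-0.5777, +0.8163)
  (0,1): δ = 139.51°  ·
  (0,2): δ = 84.29°  ·
  (0,3): δ = 4.62°  ✓
  (0,4): δ = 27.15°  ·
  (0,5): δ = 48.81°  ·
  (0,6): δ = 98.66°  ·
  (1,2): δ = 124.77°  ·
  (1,3): δ = 45.11°  ·
  (1,4): δ = 13.33°  ✓
  (1,5): δ = 8.32°  ✓
  (1,6): δ = 58.18°  ·
  (2,3): δ = 100.34°  ·
  (2,4): δ = 68.56°  ·
  (2,5): δ = 46.91°  ·
  (2,6): δ = 2.95°  ✓
  (3,4): δ = 148.22°  ·
  (3,5): δ = 126.57°  ·
  (3,6): δ = 76.72°  ·
  (4,5): δ = 158.35°  ·
  (4,6): δ = 108.49°  ·
  (5,6): δ = 130.15°  ·
antipodal pairs: 4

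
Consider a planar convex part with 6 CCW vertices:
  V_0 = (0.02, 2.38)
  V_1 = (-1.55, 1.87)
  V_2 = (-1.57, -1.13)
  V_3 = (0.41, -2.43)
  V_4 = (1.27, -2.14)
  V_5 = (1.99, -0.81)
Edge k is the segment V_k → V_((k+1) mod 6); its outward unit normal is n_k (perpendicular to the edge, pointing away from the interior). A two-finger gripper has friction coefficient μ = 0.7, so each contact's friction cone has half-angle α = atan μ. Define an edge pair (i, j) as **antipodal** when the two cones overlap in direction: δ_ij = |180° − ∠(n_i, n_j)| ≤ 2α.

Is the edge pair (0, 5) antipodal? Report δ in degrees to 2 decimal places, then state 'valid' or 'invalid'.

α = atan 0.7 = 34.99°;  2α = 69.98°
edge 0: e_0 = (-1.57, -0.51);  n_0 = (-0.3089, +0.9511)
edge 5: e_5 = (-1.97, +3.19);  n_5 = (+0.8508, +0.5254)
∠(n_0, n_5) = 76.30°
δ = |180° − 76.30°| = 103.70°
103.70° > 2α = 69.98°  →  invalid

δ = 103.70°, invalid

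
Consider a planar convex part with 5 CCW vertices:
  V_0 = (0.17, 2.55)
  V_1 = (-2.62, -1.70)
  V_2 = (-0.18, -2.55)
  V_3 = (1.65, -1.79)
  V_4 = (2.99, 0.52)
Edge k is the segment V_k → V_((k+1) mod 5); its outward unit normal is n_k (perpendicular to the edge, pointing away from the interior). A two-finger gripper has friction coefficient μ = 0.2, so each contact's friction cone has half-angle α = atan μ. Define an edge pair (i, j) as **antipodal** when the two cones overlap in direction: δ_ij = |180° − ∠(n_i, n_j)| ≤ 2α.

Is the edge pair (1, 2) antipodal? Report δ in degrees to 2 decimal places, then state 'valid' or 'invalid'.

δ = 138.24°, invalid

α = atan 0.2 = 11.31°;  2α = 22.62°
edge 1: e_1 = (+2.44, -0.85);  n_1 = (-0.3290, -0.9443)
edge 2: e_2 = (+1.83, +0.76);  n_2 = (+0.3835, -0.9235)
∠(n_1, n_2) = 41.76°
δ = |180° − 41.76°| = 138.24°
138.24° > 2α = 22.62°  →  invalid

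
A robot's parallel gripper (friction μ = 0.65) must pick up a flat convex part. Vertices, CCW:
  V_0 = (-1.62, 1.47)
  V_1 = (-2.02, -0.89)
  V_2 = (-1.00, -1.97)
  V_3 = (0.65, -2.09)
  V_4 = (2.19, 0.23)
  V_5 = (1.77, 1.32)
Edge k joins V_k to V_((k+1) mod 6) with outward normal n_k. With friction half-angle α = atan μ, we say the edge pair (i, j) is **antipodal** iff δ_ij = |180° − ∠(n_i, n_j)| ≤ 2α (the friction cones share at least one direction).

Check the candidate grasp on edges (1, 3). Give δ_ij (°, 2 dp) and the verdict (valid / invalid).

α = atan 0.65 = 33.02°;  2α = 66.05°
edge 1: e_1 = (+1.02, -1.08);  n_1 = (-0.7270, -0.6866)
edge 3: e_3 = (+1.54, +2.32);  n_3 = (+0.8332, -0.5530)
∠(n_1, n_3) = 103.06°
δ = |180° − 103.06°| = 76.94°
76.94° > 2α = 66.05°  →  invalid

δ = 76.94°, invalid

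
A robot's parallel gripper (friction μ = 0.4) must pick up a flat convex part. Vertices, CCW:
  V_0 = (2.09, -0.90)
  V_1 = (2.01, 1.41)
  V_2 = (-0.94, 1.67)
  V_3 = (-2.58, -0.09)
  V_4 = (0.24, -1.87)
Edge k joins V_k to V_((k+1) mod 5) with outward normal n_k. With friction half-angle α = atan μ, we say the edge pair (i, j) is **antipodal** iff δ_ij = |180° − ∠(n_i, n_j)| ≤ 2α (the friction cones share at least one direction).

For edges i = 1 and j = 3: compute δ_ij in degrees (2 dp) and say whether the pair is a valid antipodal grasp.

δ = 27.22°, valid

α = atan 0.4 = 21.80°;  2α = 43.60°
edge 1: e_1 = (-2.95, +0.26);  n_1 = (+0.0878, +0.9961)
edge 3: e_3 = (+2.82, -1.78);  n_3 = (-0.5338, -0.8456)
∠(n_1, n_3) = 152.78°
δ = |180° − 152.78°| = 27.22°
27.22° ≤ 2α = 43.60°  →  valid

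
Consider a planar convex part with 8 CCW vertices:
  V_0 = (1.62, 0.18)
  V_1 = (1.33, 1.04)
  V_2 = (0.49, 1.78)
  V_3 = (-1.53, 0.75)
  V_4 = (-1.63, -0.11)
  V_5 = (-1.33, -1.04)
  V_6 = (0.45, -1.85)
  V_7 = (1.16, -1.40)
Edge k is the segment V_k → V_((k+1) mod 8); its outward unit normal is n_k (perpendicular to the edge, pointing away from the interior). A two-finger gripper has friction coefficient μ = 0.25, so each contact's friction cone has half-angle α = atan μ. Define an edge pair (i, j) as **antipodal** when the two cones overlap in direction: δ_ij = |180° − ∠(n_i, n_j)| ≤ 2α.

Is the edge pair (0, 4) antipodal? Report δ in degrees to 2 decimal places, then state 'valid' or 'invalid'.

α = atan 0.25 = 14.04°;  2α = 28.07°
edge 0: e_0 = (-0.29, +0.86);  n_0 = (+0.9476, +0.3195)
edge 4: e_4 = (+0.30, -0.93);  n_4 = (-0.9517, -0.3070)
∠(n_0, n_4) = 179.24°
δ = |180° − 179.24°| = 0.76°
0.76° ≤ 2α = 28.07°  →  valid

δ = 0.76°, valid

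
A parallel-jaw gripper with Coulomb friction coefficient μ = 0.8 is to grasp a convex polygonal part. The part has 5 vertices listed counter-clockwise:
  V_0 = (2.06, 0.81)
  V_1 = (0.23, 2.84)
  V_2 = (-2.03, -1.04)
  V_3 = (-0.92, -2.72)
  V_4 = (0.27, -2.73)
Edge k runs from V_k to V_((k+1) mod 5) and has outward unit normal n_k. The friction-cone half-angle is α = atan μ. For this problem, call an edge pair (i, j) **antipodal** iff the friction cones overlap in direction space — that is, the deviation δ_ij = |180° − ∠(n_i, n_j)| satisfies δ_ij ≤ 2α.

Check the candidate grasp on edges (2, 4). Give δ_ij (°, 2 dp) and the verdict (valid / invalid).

δ = 60.28°, valid

α = atan 0.8 = 38.66°;  2α = 77.32°
edge 2: e_2 = (+1.11, -1.68);  n_2 = (-0.8343, -0.5513)
edge 4: e_4 = (+1.79, +3.54);  n_4 = (+0.8924, -0.4512)
∠(n_2, n_4) = 119.72°
δ = |180° − 119.72°| = 60.28°
60.28° ≤ 2α = 77.32°  →  valid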